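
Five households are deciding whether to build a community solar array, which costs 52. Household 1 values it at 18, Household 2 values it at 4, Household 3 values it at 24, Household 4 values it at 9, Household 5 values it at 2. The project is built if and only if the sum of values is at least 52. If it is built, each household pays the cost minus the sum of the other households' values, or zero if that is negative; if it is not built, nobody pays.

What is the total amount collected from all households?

36

Total value 57 ≥ cost 52, so it is built.
Household 1: others sum to 39; max(0, 52 - 39) = 13.
Household 2: others sum to 53; max(0, 52 - 53) = 0.
Household 3: others sum to 33; max(0, 52 - 33) = 19.
Household 4: others sum to 48; max(0, 52 - 48) = 4.
Household 5: others sum to 55; max(0, 52 - 55) = 0.
Total collected = 13 + 0 + 19 + 4 + 0 = 36.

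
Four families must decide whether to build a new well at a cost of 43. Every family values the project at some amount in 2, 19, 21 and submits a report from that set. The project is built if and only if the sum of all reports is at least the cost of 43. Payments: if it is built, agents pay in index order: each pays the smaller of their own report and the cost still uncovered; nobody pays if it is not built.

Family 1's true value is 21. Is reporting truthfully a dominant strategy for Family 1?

Consider the case where Family 2 reports 2, Family 3 reports 2 and Family 4 reports 21.
Truthful report 21: project built, pays 21, utility 21 - 21 = 0.
Report 19 instead: project built, pays 19, utility 21 - 19 = 2.
Since 2 > 0, reporting 19 is strictly better here, so truthful reporting is not dominant.

No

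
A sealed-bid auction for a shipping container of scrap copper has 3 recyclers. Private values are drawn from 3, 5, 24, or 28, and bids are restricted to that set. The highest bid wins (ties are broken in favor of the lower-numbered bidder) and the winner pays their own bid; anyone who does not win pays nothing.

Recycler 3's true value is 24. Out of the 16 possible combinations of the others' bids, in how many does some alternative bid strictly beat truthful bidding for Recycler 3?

1

Others bid (3, 3): truth gives 0; bid 5 gives 19 > 0. Violating.
Others bid (3, 5): truth gives 0; no alternative beats it.
Others bid (3, 24): truth gives 0; no alternative beats it.
(Checking all 16 profiles: 1 has a profitable deviation, 15 do not.)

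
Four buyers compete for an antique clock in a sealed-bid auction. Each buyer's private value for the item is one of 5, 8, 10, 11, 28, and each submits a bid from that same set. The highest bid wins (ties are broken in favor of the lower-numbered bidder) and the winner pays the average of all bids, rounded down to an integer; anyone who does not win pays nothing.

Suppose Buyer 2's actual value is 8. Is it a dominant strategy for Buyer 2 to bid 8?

Consider the case where Buyer 1 bids 5, Buyer 3 bids 5 and Buyer 4 bids 10.
Truthful bid 8: loses, pays 0, utility 0.
Bid 10 instead: wins, pays 7, utility 8 - 7 = 1.
Since 1 > 0, bidding 10 is strictly better here, so truthful bidding is not dominant.

No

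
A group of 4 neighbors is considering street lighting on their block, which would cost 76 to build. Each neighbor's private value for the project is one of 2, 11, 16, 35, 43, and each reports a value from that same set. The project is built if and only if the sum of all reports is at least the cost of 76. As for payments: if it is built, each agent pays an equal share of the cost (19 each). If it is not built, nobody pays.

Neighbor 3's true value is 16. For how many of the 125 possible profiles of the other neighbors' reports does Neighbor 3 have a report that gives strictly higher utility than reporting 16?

27

Others report (2, 16, 43): truth gives -3; report 2 gives 0 > -3. Violating.
Others report (2, 35, 35): truth gives -3; report 2 gives 0 > -3. Violating.
Others report (2, 43, 16): truth gives -3; report 2 gives 0 > -3. Violating.
Others report (11, 11, 43): truth gives -3; report 2 gives 0 > -3. Violating.
Others report (2, 2, 2): truth gives 0; no alternative beats it.
Others report (2, 2, 11): truth gives 0; no alternative beats it.
(Checking all 125 profiles: 27 have a profitable deviation, 98 do not.)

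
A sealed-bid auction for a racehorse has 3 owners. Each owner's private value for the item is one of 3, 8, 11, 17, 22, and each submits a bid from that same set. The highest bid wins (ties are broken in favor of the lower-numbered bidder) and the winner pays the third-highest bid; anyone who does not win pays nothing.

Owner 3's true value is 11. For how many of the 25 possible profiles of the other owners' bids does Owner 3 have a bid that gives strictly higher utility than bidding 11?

Others bid (3, 11): truth gives 0; bid 17 gives 8 > 0. Violating.
Others bid (3, 17): truth gives 0; bid 22 gives 8 > 0. Violating.
Others bid (8, 11): truth gives 0; bid 17 gives 3 > 0. Violating.
Others bid (8, 17): truth gives 0; bid 22 gives 3 > 0. Violating.
Others bid (3, 3): truth gives 8; no alternative beats it.
Others bid (3, 8): truth gives 8; no alternative beats it.
(Checking all 25 profiles: 8 have a profitable deviation, 17 do not.)

8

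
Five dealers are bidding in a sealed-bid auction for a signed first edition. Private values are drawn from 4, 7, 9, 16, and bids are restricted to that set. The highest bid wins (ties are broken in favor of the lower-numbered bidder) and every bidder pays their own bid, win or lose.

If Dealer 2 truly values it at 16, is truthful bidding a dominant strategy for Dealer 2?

No

Consider the case where Dealer 1 bids 4, Dealer 3 bids 4, Dealer 4 bids 4 and Dealer 5 bids 4.
Truthful bid 16: wins, pays 16, utility 16 - 16 = 0.
Bid 7 instead: wins, pays 7, utility 16 - 7 = 9.
Since 9 > 0, bidding 7 is strictly better here, so truthful bidding is not dominant.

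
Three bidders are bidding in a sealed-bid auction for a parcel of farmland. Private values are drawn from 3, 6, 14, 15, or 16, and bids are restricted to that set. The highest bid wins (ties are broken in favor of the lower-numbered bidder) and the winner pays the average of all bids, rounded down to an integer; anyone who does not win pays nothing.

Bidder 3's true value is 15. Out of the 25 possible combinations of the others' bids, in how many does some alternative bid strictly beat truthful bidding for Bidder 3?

8

Others bid (3, 3): truth gives 8; bid 6 gives 11 > 8. Violating.
Others bid (3, 6): truth gives 7; bid 14 gives 8 > 7. Violating.
Others bid (3, 15): truth gives 0; bid 16 gives 4 > 0. Violating.
Others bid (6, 3): truth gives 7; bid 14 gives 8 > 7. Violating.
Others bid (3, 14): truth gives 5; no alternative beats it.
Others bid (3, 16): truth gives 0; no alternative beats it.
(Checking all 25 profiles: 8 have a profitable deviation, 17 do not.)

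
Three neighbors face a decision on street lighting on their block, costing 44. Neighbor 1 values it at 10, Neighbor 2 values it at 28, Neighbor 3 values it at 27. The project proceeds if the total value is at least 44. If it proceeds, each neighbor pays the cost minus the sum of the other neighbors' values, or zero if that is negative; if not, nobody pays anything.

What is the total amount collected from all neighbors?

Total value 65 ≥ cost 44, so it is built.
Neighbor 1: others sum to 55; max(0, 44 - 55) = 0.
Neighbor 2: others sum to 37; max(0, 44 - 37) = 7.
Neighbor 3: others sum to 38; max(0, 44 - 38) = 6.
Total collected = 0 + 7 + 6 = 13.

13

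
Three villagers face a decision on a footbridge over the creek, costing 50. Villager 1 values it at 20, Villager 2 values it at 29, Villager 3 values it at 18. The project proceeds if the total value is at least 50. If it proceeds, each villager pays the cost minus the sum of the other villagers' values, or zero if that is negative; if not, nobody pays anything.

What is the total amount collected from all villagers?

16

Total value 67 ≥ cost 50, so it is built.
Villager 1: others sum to 47; max(0, 50 - 47) = 3.
Villager 2: others sum to 38; max(0, 50 - 38) = 12.
Villager 3: others sum to 49; max(0, 50 - 49) = 1.
Total collected = 3 + 12 + 1 = 16.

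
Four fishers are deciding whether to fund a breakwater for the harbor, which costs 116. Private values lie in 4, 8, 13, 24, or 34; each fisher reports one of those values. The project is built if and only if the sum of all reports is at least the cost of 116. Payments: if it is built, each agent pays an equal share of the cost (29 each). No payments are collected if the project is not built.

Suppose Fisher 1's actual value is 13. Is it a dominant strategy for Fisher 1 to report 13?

Yes

Check each profile of the others' reports and compare truth against every alternative report.
Others report (4, 4, 4): truth gives 0, best alternative gives 0.
Others report (4, 4, 8): truth gives 0, best alternative gives 0.
Others report (4, 4, 13): truth gives 0, best alternative gives 0.
Others report (4, 4, 24): truth gives 0, best alternative gives 0.
Others report (4, 4, 34): truth gives 0, best alternative gives 0.
Others report (4, 8, 4): truth gives 0, best alternative gives 0.
(Remaining 119 profiles checked similarly; truth is weakly best in each.)
In every case the truthful report is at least as good as any alternative, so it is a dominant strategy.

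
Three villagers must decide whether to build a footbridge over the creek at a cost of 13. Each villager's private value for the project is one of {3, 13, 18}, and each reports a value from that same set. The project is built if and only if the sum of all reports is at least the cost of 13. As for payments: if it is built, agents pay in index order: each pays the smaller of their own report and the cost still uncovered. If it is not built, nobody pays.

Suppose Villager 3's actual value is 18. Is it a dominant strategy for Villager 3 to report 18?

Check each profile of the others' reports and compare truth against every alternative report.
Others report (3, 13): truth gives 18, best alternative gives 18.
Others report (3, 18): truth gives 18, best alternative gives 18.
Others report (13, 3): truth gives 18, best alternative gives 18.
Others report (13, 13): truth gives 18, best alternative gives 18.
Others report (13, 18): truth gives 18, best alternative gives 18.
Others report (18, 3): truth gives 18, best alternative gives 18.
(Remaining 3 profiles checked similarly; truth is weakly best in each.)
In every case the truthful report is at least as good as any alternative, so it is a dominant strategy.

Yes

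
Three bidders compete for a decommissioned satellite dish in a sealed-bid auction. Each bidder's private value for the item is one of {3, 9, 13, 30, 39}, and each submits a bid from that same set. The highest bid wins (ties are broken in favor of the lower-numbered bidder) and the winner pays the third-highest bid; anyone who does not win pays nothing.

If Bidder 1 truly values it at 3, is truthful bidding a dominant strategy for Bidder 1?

Check each profile of the others' bids and compare truth against every alternative bid.
Others bid (9, 9): truth gives 0, best alternative gives -6.
Others bid (3, 3): truth gives 0, best alternative gives 0.
Others bid (3, 9): truth gives 0, best alternative gives 0.
Others bid (3, 13): truth gives 0, best alternative gives 0.
Others bid (3, 30): truth gives 0, best alternative gives 0.
Others bid (3, 39): truth gives 0, best alternative gives 0.
(Remaining 19 profiles checked similarly; truth is weakly best in each.)
In every case the truthful bid is at least as good as any alternative, so it is a dominant strategy.

Yes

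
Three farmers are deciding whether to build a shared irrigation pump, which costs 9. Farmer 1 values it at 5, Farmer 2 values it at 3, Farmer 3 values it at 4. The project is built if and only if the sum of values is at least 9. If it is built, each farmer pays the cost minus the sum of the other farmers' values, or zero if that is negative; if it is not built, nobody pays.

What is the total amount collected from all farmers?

Total value 12 ≥ cost 9, so it is built.
Farmer 1: others sum to 7; max(0, 9 - 7) = 2.
Farmer 2: others sum to 9; max(0, 9 - 9) = 0.
Farmer 3: others sum to 8; max(0, 9 - 8) = 1.
Total collected = 2 + 0 + 1 = 3.

3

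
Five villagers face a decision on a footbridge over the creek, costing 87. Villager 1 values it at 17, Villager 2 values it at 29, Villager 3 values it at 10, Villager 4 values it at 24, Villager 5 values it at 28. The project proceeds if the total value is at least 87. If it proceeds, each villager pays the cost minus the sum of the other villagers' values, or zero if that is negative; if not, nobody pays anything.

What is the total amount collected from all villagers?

Total value 108 ≥ cost 87, so it is built.
Villager 1: others sum to 91; max(0, 87 - 91) = 0.
Villager 2: others sum to 79; max(0, 87 - 79) = 8.
Villager 3: others sum to 98; max(0, 87 - 98) = 0.
Villager 4: others sum to 84; max(0, 87 - 84) = 3.
Villager 5: others sum to 80; max(0, 87 - 80) = 7.
Total collected = 0 + 8 + 0 + 3 + 7 = 18.

18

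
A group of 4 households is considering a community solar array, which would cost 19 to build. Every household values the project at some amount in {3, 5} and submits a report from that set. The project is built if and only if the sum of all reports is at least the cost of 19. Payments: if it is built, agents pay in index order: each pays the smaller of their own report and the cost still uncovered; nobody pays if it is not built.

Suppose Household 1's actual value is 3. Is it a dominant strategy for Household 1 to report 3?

Check each profile of the others' reports and compare truth against every alternative report.
Others report (5, 5, 5): truth gives 0, best alternative gives -2.
Others report (3, 3, 3): truth gives 0, best alternative gives 0.
Others report (3, 3, 5): truth gives 0, best alternative gives 0.
Others report (3, 5, 3): truth gives 0, best alternative gives 0.
Others report (3, 5, 5): truth gives 0, best alternative gives 0.
Others report (5, 3, 3): truth gives 0, best alternative gives 0.
(Remaining 2 profiles checked similarly; truth is weakly best in each.)
In every case the truthful report is at least as good as any alternative, so it is a dominant strategy.

Yes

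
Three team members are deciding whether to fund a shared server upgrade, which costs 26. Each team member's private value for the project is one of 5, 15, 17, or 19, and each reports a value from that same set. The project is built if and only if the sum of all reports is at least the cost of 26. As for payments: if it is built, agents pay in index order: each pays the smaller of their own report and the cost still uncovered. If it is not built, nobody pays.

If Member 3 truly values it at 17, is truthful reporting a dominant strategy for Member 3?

Check each profile of the others' reports and compare truth against every alternative report.
Others report (15, 15): truth gives 17, best alternative gives 17.
Others report (15, 17): truth gives 17, best alternative gives 17.
Others report (15, 19): truth gives 17, best alternative gives 17.
Others report (17, 15): truth gives 17, best alternative gives 17.
Others report (17, 17): truth gives 17, best alternative gives 17.
Others report (17, 19): truth gives 17, best alternative gives 17.
(Remaining 10 profiles checked similarly; truth is weakly best in each.)
In every case the truthful report is at least as good as any alternative, so it is a dominant strategy.

Yes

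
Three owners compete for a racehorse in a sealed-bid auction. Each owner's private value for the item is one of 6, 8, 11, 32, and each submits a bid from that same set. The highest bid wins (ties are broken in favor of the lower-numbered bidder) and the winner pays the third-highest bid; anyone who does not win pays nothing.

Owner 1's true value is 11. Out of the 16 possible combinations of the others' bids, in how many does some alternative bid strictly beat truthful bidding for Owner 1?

Others bid (6, 32): truth gives 0; bid 32 gives 5 > 0. Violating.
Others bid (8, 32): truth gives 0; bid 32 gives 3 > 0. Violating.
Others bid (32, 6): truth gives 0; bid 32 gives 5 > 0. Violating.
Others bid (32, 8): truth gives 0; bid 32 gives 3 > 0. Violating.
Others bid (6, 6): truth gives 5; no alternative beats it.
Others bid (6, 8): truth gives 5; no alternative beats it.
(Checking all 16 profiles: 4 have a profitable deviation, 12 do not.)

4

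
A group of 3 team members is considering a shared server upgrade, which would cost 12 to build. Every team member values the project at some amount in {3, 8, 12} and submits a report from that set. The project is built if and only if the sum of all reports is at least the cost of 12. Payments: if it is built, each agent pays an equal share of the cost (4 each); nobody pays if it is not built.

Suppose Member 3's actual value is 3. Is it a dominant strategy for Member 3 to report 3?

Check each profile of the others' reports and compare truth against every alternative report.
Others report (3, 3): truth gives 0, best alternative gives -1.
Others report (3, 8): truth gives -1, best alternative gives -1.
Others report (3, 12): truth gives -1, best alternative gives -1.
Others report (8, 3): truth gives -1, best alternative gives -1.
Others report (8, 8): truth gives -1, best alternative gives -1.
Others report (8, 12): truth gives -1, best alternative gives -1.
(Remaining 3 profiles checked similarly; truth is weakly best in each.)
In every case the truthful report is at least as good as any alternative, so it is a dominant strategy.

Yes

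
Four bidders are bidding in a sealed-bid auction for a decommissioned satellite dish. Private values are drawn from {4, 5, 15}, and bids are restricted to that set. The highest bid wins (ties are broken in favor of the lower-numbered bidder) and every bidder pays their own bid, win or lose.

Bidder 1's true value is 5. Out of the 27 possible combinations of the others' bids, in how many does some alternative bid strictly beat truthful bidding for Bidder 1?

20

Others bid (4, 4, 4): truth gives 0; bid 4 gives 1 > 0. Violating.
Others bid (4, 4, 15): truth gives -5; bid 4 gives -4 > -5. Violating.
Others bid (4, 5, 15): truth gives -5; bid 4 gives -4 > -5. Violating.
Others bid (4, 15, 4): truth gives -5; bid 4 gives -4 > -5. Violating.
Others bid (4, 4, 5): truth gives 0; no alternative beats it.
Others bid (4, 5, 4): truth gives 0; no alternative beats it.
(Checking all 27 profiles: 20 have a profitable deviation, 7 do not.)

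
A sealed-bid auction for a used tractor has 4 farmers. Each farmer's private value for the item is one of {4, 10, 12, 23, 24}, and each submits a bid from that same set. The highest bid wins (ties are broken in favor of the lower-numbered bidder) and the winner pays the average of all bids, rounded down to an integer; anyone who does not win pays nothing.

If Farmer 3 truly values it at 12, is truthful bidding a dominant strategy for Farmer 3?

No

Consider the case where Farmer 1 bids 4, Farmer 2 bids 4 and Farmer 4 bids 4.
Truthful bid 12: wins, pays 6, utility 12 - 6 = 6.
Bid 10 instead: wins, pays 5, utility 12 - 5 = 7.
Since 7 > 6, bidding 10 is strictly better here, so truthful bidding is not dominant.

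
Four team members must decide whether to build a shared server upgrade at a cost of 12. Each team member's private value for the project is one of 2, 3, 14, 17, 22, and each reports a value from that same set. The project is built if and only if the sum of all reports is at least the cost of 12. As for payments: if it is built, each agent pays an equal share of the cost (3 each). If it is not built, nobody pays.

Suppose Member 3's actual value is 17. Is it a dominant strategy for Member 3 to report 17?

Yes

Check each profile of the others' reports and compare truth against every alternative report.
Others report (2, 2, 2): truth gives 14, best alternative gives 14.
Others report (2, 2, 3): truth gives 14, best alternative gives 14.
Others report (2, 2, 14): truth gives 14, best alternative gives 14.
Others report (2, 2, 17): truth gives 14, best alternative gives 14.
Others report (2, 2, 22): truth gives 14, best alternative gives 14.
Others report (2, 3, 2): truth gives 14, best alternative gives 14.
(Remaining 119 profiles checked similarly; truth is weakly best in each.)
In every case the truthful report is at least as good as any alternative, so it is a dominant strategy.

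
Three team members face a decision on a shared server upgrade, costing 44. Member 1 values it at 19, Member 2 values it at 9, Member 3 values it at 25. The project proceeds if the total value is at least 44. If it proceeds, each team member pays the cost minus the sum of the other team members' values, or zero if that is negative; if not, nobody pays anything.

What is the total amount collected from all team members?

26

Total value 53 ≥ cost 44, so it is built.
Member 1: others sum to 34; max(0, 44 - 34) = 10.
Member 2: others sum to 44; max(0, 44 - 44) = 0.
Member 3: others sum to 28; max(0, 44 - 28) = 16.
Total collected = 10 + 0 + 16 = 26.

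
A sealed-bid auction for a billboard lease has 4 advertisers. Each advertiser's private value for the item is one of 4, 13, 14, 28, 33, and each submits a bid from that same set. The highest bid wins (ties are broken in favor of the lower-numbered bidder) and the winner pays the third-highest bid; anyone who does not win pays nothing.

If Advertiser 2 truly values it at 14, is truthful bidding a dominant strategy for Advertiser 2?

No

Consider the case where Advertiser 1 bids 4, Advertiser 3 bids 4 and Advertiser 4 bids 28.
Truthful bid 14: loses, pays 0, utility 0.
Bid 28 instead: wins, pays 4, utility 14 - 4 = 10.
Since 10 > 0, bidding 28 is strictly better here, so truthful bidding is not dominant.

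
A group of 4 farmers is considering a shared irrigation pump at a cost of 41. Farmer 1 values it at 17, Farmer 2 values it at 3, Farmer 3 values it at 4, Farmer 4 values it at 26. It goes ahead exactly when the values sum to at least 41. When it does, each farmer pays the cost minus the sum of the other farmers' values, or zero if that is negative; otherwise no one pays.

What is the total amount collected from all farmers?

25

Total value 50 ≥ cost 41, so it is built.
Farmer 1: others sum to 33; max(0, 41 - 33) = 8.
Farmer 2: others sum to 47; max(0, 41 - 47) = 0.
Farmer 3: others sum to 46; max(0, 41 - 46) = 0.
Farmer 4: others sum to 24; max(0, 41 - 24) = 17.
Total collected = 8 + 0 + 0 + 17 = 25.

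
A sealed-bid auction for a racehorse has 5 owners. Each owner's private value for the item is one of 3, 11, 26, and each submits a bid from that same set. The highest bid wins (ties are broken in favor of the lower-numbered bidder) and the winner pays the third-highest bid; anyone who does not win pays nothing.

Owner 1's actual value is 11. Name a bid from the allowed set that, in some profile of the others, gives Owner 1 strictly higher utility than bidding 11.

26

Suppose Owner 2 bids 3, Owner 3 bids 3, Owner 4 bids 3 and Owner 5 bids 26.
Bid 11: loses, pays 0, utility 0.
Bid 26: wins, pays 3, utility 11 - 3 = 8.
So bidding 26 beats truth here (8 > 0).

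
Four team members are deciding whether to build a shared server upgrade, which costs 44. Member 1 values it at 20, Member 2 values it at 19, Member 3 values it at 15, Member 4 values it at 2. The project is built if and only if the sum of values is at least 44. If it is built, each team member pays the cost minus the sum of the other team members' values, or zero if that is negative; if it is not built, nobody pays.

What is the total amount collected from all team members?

18

Total value 56 ≥ cost 44, so it is built.
Member 1: others sum to 36; max(0, 44 - 36) = 8.
Member 2: others sum to 37; max(0, 44 - 37) = 7.
Member 3: others sum to 41; max(0, 44 - 41) = 3.
Member 4: others sum to 54; max(0, 44 - 54) = 0.
Total collected = 8 + 7 + 3 + 0 = 18.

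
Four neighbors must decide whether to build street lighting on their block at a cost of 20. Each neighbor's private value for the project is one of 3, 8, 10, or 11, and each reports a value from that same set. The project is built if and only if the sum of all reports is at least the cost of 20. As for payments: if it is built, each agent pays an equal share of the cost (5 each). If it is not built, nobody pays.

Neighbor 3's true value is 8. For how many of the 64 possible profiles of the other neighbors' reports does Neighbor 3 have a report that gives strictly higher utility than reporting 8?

1

Others report (3, 3, 3): truth gives 0; report 11 gives 3 > 0. Violating.
Others report (3, 3, 8): truth gives 3; no alternative beats it.
Others report (3, 3, 10): truth gives 3; no alternative beats it.
(Checking all 64 profiles: 1 has a profitable deviation, 63 do not.)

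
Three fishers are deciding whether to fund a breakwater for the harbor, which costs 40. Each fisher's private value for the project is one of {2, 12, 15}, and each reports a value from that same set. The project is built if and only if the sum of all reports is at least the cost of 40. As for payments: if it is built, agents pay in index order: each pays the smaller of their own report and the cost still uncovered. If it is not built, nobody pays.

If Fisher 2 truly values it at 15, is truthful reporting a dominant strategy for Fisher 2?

No

Consider the case where Fisher 1 reports 15 and Fisher 3 reports 15.
Truthful report 15: project built, pays 15, utility 15 - 15 = 0.
Report 12 instead: project built, pays 12, utility 15 - 12 = 3.
Since 3 > 0, reporting 12 is strictly better here, so truthful reporting is not dominant.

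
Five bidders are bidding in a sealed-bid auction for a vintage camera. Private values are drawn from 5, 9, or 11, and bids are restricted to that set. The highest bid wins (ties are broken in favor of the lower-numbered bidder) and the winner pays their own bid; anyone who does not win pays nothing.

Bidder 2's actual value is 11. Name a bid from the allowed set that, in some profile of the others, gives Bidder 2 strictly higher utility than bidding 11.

Suppose Bidder 1 bids 5, Bidder 3 bids 5, Bidder 4 bids 5 and Bidder 5 bids 5.
Bid 11: wins, pays 11, utility 11 - 11 = 0.
Bid 9: wins, pays 9, utility 11 - 9 = 2.
So bidding 9 beats truth here (2 > 0).

9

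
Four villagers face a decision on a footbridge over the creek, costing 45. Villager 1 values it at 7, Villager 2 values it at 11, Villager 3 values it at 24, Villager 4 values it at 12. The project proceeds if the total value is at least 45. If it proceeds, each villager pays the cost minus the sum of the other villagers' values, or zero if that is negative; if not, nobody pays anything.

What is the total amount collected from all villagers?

Total value 54 ≥ cost 45, so it is built.
Villager 1: others sum to 47; max(0, 45 - 47) = 0.
Villager 2: others sum to 43; max(0, 45 - 43) = 2.
Villager 3: others sum to 30; max(0, 45 - 30) = 15.
Villager 4: others sum to 42; max(0, 45 - 42) = 3.
Total collected = 0 + 2 + 15 + 3 = 20.

20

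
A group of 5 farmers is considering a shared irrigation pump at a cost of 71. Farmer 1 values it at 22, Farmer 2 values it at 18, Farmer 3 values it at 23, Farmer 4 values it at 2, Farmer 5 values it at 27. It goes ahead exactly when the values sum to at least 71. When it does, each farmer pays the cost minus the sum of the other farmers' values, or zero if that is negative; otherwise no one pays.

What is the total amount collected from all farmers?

Total value 92 ≥ cost 71, so it is built.
Farmer 1: others sum to 70; max(0, 71 - 70) = 1.
Farmer 2: others sum to 74; max(0, 71 - 74) = 0.
Farmer 3: others sum to 69; max(0, 71 - 69) = 2.
Farmer 4: others sum to 90; max(0, 71 - 90) = 0.
Farmer 5: others sum to 65; max(0, 71 - 65) = 6.
Total collected = 1 + 0 + 2 + 0 + 6 = 9.

9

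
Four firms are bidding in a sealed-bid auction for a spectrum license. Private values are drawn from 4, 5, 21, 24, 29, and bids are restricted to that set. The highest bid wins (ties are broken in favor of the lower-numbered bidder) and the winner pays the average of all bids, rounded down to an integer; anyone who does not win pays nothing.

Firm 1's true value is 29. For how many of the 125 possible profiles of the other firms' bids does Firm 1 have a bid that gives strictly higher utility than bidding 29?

64

Others bid (4, 4, 4): truth gives 19; bid 4 gives 25 > 19. Violating.
Others bid (4, 4, 5): truth gives 19; bid 5 gives 25 > 19. Violating.
Others bid (4, 4, 21): truth gives 15; bid 21 gives 17 > 15. Violating.
Others bid (4, 4, 24): truth gives 14; bid 24 gives 15 > 14. Violating.
Others bid (4, 4, 29): truth gives 13; no alternative beats it.
Others bid (4, 5, 29): truth gives 13; no alternative beats it.
(Checking all 125 profiles: 64 have a profitable deviation, 61 do not.)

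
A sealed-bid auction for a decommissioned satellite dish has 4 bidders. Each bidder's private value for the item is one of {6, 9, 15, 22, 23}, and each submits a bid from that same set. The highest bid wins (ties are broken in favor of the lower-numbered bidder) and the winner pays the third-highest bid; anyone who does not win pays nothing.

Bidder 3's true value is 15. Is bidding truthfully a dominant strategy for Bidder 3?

Consider the case where Bidder 1 bids 6, Bidder 2 bids 6 and Bidder 4 bids 22.
Truthful bid 15: loses, pays 0, utility 0.
Bid 22 instead: wins, pays 6, utility 15 - 6 = 9.
Since 9 > 0, bidding 22 is strictly better here, so truthful bidding is not dominant.

No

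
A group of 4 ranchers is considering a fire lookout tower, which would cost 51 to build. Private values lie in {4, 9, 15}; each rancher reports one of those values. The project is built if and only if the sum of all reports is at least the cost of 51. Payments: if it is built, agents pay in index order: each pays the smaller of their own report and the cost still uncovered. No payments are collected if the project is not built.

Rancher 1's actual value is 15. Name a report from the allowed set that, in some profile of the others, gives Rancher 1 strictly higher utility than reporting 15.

Suppose Rancher 2 reports 15, Rancher 3 reports 15 and Rancher 4 reports 15.
Report 15: project built, pays 15, utility 15 - 15 = 0.
Report 9: project built, pays 9, utility 15 - 9 = 6.
So reporting 9 beats truth here (6 > 0).

9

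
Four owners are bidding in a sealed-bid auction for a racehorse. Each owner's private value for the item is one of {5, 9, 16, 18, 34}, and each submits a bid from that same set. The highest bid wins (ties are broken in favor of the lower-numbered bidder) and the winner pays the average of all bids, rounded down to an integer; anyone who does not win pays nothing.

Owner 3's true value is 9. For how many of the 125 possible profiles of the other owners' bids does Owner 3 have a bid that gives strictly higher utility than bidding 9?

2

Others bid (5, 9, 5): truth gives 0; bid 16 gives 1 > 0. Violating.
Others bid (9, 5, 5): truth gives 0; bid 16 gives 1 > 0. Violating.
Others bid (5, 5, 5): truth gives 3; no alternative beats it.
Others bid (5, 5, 9): truth gives 2; no alternative beats it.
(Checking all 125 profiles: 2 have a profitable deviation, 123 do not.)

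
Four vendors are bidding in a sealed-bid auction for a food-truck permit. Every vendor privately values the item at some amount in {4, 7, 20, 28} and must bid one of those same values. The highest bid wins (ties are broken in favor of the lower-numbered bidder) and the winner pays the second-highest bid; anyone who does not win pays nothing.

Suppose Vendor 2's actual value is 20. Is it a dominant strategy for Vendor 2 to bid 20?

Yes

Check each profile of the others' bids and compare truth against every alternative bid.
Others bid (4, 4, 4): truth gives 16, best alternative gives 16.
Others bid (4, 4, 7): truth gives 13, best alternative gives 13.
Others bid (4, 7, 4): truth gives 13, best alternative gives 13.
Others bid (4, 7, 7): truth gives 13, best alternative gives 13.
Others bid (7, 4, 4): truth gives 13, best alternative gives 13.
Others bid (7, 4, 7): truth gives 13, best alternative gives 13.
(Remaining 58 profiles checked similarly; truth is weakly best in each.)
In every case the truthful bid is at least as good as any alternative, so it is a dominant strategy.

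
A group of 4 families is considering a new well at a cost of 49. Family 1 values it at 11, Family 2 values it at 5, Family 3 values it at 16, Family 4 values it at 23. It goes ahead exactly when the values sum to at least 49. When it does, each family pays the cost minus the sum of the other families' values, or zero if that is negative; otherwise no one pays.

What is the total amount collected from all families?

Total value 55 ≥ cost 49, so it is built.
Family 1: others sum to 44; max(0, 49 - 44) = 5.
Family 2: others sum to 50; max(0, 49 - 50) = 0.
Family 3: others sum to 39; max(0, 49 - 39) = 10.
Family 4: others sum to 32; max(0, 49 - 32) = 17.
Total collected = 5 + 0 + 10 + 17 = 32.

32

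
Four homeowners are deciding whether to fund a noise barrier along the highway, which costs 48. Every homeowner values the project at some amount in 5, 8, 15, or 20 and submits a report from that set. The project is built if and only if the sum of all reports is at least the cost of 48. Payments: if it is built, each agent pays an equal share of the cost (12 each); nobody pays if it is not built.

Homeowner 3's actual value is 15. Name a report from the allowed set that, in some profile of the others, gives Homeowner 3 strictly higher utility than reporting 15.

20

Suppose Homeowner 1 reports 5, Homeowner 2 reports 5 and Homeowner 4 reports 20.
Report 15: project not built, utility 0.
Report 20: project built, pays 12, utility 15 - 12 = 3.
So reporting 20 beats truth here (3 > 0).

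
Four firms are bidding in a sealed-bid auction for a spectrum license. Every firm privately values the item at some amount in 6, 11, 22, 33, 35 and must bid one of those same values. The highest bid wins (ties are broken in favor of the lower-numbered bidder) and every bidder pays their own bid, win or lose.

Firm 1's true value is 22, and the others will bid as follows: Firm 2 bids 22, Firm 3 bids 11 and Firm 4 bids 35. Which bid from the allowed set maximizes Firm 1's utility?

6

Bid 6: loses but pays 6, utility -6.
Bid 11: loses but pays 11, utility -11.
Bid 22: loses but pays 22, utility -22.
Bid 33: loses but pays 33, utility -33.
Bid 35: wins, pays 35, utility 22 - 35 = -13.
The best choice is 6 with utility -6.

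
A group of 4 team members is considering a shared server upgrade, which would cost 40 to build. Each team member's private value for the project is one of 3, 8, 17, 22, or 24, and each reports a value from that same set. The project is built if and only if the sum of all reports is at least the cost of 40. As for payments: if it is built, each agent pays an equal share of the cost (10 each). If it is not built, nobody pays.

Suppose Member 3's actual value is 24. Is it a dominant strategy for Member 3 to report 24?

Check each profile of the others' reports and compare truth against every alternative report.
Others report (3, 3, 17): truth gives 14, best alternative gives 14.
Others report (3, 3, 22): truth gives 14, best alternative gives 14.
Others report (3, 3, 24): truth gives 14, best alternative gives 14.
Others report (3, 8, 8): truth gives 14, best alternative gives 14.
Others report (3, 8, 17): truth gives 14, best alternative gives 14.
Others report (3, 8, 22): truth gives 14, best alternative gives 14.
(Remaining 119 profiles checked similarly; truth is weakly best in each.)
In every case the truthful report is at least as good as any alternative, so it is a dominant strategy.

Yes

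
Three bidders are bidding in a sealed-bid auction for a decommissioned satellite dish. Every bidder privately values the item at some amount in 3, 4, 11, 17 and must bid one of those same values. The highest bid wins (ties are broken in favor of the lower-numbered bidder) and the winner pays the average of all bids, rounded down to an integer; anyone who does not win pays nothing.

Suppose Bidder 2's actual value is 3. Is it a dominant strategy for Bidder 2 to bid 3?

Check each profile of the others' bids and compare truth against every alternative bid.
Others bid (3, 3): truth gives 0, best alternative gives 0.
Others bid (3, 4): truth gives 0, best alternative gives 0.
Others bid (3, 11): truth gives 0, best alternative gives 0.
Others bid (3, 17): truth gives 0, best alternative gives 0.
Others bid (4, 3): truth gives 0, best alternative gives 0.
Others bid (4, 4): truth gives 0, best alternative gives 0.
(Remaining 10 profiles checked similarly; truth is weakly best in each.)
In every case the truthful bid is at least as good as any alternative, so it is a dominant strategy.

Yes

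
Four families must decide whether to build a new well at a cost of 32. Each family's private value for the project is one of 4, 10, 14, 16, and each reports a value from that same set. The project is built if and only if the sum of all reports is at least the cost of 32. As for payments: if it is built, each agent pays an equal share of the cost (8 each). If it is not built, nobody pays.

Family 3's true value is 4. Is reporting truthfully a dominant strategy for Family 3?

Yes

Check each profile of the others' reports and compare truth against every alternative report.
Others report (4, 4, 14): truth gives 0, best alternative gives -4.
Others report (4, 4, 16): truth gives 0, best alternative gives -4.
Others report (4, 10, 10): truth gives 0, best alternative gives -4.
Others report (4, 14, 4): truth gives 0, best alternative gives -4.
Others report (4, 16, 4): truth gives 0, best alternative gives -4.
Others report (10, 4, 10): truth gives 0, best alternative gives -4.
(Remaining 58 profiles checked similarly; truth is weakly best in each.)
In every case the truthful report is at least as good as any alternative, so it is a dominant strategy.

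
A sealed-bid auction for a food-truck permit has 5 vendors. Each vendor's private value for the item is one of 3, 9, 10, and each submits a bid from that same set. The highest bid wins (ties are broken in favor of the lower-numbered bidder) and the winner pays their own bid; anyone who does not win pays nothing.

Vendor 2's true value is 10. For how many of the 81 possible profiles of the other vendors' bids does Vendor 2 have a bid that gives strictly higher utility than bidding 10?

Others bid (3, 3, 3, 3): truth gives 0; bid 9 gives 1 > 0. Violating.
Others bid (3, 3, 3, 9): truth gives 0; bid 9 gives 1 > 0. Violating.
Others bid (3, 3, 9, 3): truth gives 0; bid 9 gives 1 > 0. Violating.
Others bid (3, 3, 9, 9): truth gives 0; bid 9 gives 1 > 0. Violating.
Others bid (3, 3, 3, 10): truth gives 0; no alternative beats it.
Others bid (3, 3, 9, 10): truth gives 0; no alternative beats it.
(Checking all 81 profiles: 8 have a profitable deviation, 73 do not.)

8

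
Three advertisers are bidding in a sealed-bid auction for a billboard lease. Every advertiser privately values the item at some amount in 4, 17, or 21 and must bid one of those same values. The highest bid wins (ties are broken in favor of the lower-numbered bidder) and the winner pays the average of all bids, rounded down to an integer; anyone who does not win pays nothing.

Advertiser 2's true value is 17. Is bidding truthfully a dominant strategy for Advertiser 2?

Consider the case where Advertiser 1 bids 4 and Advertiser 3 bids 21.
Truthful bid 17: loses, pays 0, utility 0.
Bid 21 instead: wins, pays 15, utility 17 - 15 = 2.
Since 2 > 0, bidding 21 is strictly better here, so truthful bidding is not dominant.

No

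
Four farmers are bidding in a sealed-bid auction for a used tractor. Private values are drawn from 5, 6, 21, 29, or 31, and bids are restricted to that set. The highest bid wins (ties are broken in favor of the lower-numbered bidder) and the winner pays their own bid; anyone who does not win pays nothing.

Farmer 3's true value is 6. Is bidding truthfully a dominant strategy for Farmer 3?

Check each profile of the others' bids and compare truth against every alternative bid.
Others bid (5, 5, 5): truth gives 0, best alternative gives 0.
Others bid (5, 5, 6): truth gives 0, best alternative gives 0.
Others bid (5, 5, 21): truth gives 0, best alternative gives 0.
Others bid (5, 5, 29): truth gives 0, best alternative gives 0.
Others bid (5, 5, 31): truth gives 0, best alternative gives 0.
Others bid (5, 6, 5): truth gives 0, best alternative gives 0.
(Remaining 119 profiles checked similarly; truth is weakly best in each.)
In every case the truthful bid is at least as good as any alternative, so it is a dominant strategy.

Yes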